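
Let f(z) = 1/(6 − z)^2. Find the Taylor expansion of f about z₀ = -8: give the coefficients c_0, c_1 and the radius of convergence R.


Let w = z − z₀, so z = z₀ + w.
Then 6 − z = 6 − (z₀ + w) = (6 − z₀) − w = 14 − w.
f(z) = 1/(14 − w)^2 = (1/(14)^2) · (1 − w/(14))^{−2}.
By the binomial series (1−u)^{−2} = Σ_{n≥0} C(n+1, 1) u^n for |u|<1, with u = w/(14):
  c_n = C(n+1, 1) / (14)^(n+2).
  c_0 = 1/(14)^2 = 1/196.
  c_1 = 2/(14)^3 = 1/1372.
The series is valid for |w/d| < 1, i.e. |z − z₀| < |d|.
Radius of convergence: R = |6 − z₀| = |14| = 14 (distance from z₀ to the singularity z = 6).

c_0 = 1/196, c_1 = 1/1372; R = 14.


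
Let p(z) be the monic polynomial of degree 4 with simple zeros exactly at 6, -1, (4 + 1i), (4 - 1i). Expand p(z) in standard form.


The polynomial is p(z) = ∏_{α ∈ S} (z − α), where S = {6, -1, (4 + 1i), (4 - 1i)}.
Expanding the product yields: p(z) = z^4 -13·z^3 + 51·z^2 -37·z -102.
Note conjugate pairs combine to real quadratics: (z − (4+1i))(z − (4−1i)) = z² − 8z + 17.
The resulting polynomial has degree 4 and real coefficients as required.

p(z) = z^4 -13·z^3 + 51·z^2 -37·z -102.


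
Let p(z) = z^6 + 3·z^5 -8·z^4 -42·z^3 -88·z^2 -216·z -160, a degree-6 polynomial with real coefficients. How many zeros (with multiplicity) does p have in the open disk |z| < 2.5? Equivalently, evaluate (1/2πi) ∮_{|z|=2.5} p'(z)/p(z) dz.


The zeros of p are: -1, 4, (-3 + 1i), (-3 - 1i), (0 + 2i), (0 - 2i).
Their magnitudes are: 1, 4, 3.162, 3.162, 2, 2.
Zeros with |z| < R = 2.5: -1, (0 + 2i), (0 - 2i).
Count = 3.
By the argument principle, (1/2πi) ∮_{|z|=R} p'(z)/p(z) dz equals exactly this count.

Number of zeros inside |z| < 2.5: 3.


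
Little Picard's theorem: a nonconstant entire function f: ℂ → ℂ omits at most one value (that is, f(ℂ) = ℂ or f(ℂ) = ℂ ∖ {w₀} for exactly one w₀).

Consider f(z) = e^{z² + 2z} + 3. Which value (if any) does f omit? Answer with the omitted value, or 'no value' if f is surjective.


Little Picard bounds the complement of f(ℂ) to at most one point.
The exponent g(z) = z² + 2z is a nonconstant polynomial, hence surjective onto ℂ. So e^{g(z)} takes every value in {e^w : w ∈ ℂ} = ℂ ∖ {0}. Adding 3 shifts the range to ℂ ∖ {3}. f omits exactly 3.

Omitted value: 3.


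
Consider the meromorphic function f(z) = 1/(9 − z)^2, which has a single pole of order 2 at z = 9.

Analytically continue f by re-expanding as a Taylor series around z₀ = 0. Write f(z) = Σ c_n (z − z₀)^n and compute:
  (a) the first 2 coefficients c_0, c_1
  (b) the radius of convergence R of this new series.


Let w = z − z₀, so z = z₀ + w.
Then 9 − z = 9 − (z₀ + w) = (9 − z₀) − w = 9 − w.
f(z) = 1/(9 − w)^2 = (1/(9)^2) · (1 − w/(9))^{−2}.
By the binomial series (1−u)^{−2} = Σ_{n≥0} C(n+1, 1) u^n for |u|<1, with u = w/(9):
  c_n = C(n+1, 1) / (9)^(n+2).
  c_0 = 1/(9)^2 = 1/81.
  c_1 = 2/(9)^3 = 2/729.
The series is valid for |w/d| < 1, i.e. |z − z₀| < |d|.
Radius of convergence: R = |9 − z₀| = |9| = 9 (distance from z₀ to the singularity z = 9).

c_0 = 1/81, c_1 = 2/729; R = 9.


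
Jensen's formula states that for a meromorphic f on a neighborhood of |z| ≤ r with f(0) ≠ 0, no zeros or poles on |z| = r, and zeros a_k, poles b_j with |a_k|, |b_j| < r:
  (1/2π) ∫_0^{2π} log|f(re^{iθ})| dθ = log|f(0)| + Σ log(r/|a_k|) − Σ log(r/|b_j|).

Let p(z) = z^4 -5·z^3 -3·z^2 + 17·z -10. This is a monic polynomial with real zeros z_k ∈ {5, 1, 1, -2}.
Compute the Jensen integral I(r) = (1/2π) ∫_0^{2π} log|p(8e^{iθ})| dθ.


Zeros: -2, 1, 1, 5; r = 8.
Inside |z| < r: -2, 1, 1, 5. Outside (|z| ≥ r): ∅.
p(0) = -10, so log|p(0)| = log(10) = 2.3026.
Apply Jensen: I(r) = log|p(0)| + Σ_k log(r/|z_k|), summed over zeros inside |z| < r.
  log(r/|z_k|) for z_k = 5: log(8/5) = 0.4700
  log(r/|z_k|) for z_k = 1: log(8/1) = 2.0794
  log(r/|z_k|) for z_k = 1: log(8/1) = 2.0794
  log(r/|z_k|) for z_k = -2: log(8/2) = 1.3863
Sum over inside zeros: 6.0152.
I(r) = log|p(0)| + (inside sum) = 2.3026 + 6.0152 = 8.3178.
Closed form (all zeros inside, monic): I(r) = n·log(r) = 4·log(8) = 8.3178. ✓

I(r) ≈ 8.3178.


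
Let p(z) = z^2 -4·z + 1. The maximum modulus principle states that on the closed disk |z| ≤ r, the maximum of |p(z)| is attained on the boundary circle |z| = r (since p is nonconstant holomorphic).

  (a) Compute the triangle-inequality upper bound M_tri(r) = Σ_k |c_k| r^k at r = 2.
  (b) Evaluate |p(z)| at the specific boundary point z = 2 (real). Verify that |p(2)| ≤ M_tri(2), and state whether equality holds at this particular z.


Coefficients: c_0 = 1, c_1 = -4, c_2 = 1. Radius r = 2.
Part (a). Triangle bound: M_tri(r) = Σ_k |c_k| r^k
  = |1|·2^0 + |-4|·2^1 + |1|·2^2
  = 1 + 8 + 4 = 13.
This bounds M(r) := max_{|z|=r} |p(z)| from above; equality holds iff all terms c_k z^k can be made to align in phase at a single z on |z|=r.
Part (b). At z = 2 (real, on the circle |z| = r):
  p(2) = (1)·2^0 + (-4)·2^1 + (1)·2^2 = -3.
  |p(2)| = 3.
Check: |p(2)| = 3 ≤ 13 = M_tri(2). ✓ Equality does not hold at z = 2 (the coefficients have mixed signs, so the terms do not all align in phase there).

M_tri(2) = 13; |p(2)| = 3; equality at z=2: no.


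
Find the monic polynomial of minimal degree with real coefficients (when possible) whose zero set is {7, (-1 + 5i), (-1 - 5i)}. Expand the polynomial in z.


The polynomial is p(z) = ∏_{α ∈ S} (z − α), where S = {7, (-1 + 5i), (-1 - 5i)}.
Expanding the product yields: p(z) = z^3 -5·z^2 + 12·z -182.
Note conjugate pairs combine to real quadratics: (z − (-1+5i))(z − (-1−5i)) = z² + 2z + 26.
The resulting polynomial has degree 3 and real coefficients as required.

p(z) = z^3 -5·z^2 + 12·z -182.


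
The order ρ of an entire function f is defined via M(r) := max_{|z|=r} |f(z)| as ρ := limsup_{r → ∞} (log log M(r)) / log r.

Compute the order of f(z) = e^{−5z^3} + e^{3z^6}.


Each summand is entire of order 3 and 6 respectively (as in the single-exponential case). The order of a sum is at most the max of the orders, so ρ ≤ 6. For the lower bound: on |z|=r choose arg z so that 3z^6 is real positive; then |e^{3z^6}| = e^{3r^6} while |e^{-5z^3}| ≤ e^{5r^3} = o(e^{3r^6}). So |f| ≥ e^{3r^6}(1 − o(1)) and ρ ≥ 6. Hence ρ = max(3, 6) = 6.
Therefore ρ = 6.

Order ρ = 6.


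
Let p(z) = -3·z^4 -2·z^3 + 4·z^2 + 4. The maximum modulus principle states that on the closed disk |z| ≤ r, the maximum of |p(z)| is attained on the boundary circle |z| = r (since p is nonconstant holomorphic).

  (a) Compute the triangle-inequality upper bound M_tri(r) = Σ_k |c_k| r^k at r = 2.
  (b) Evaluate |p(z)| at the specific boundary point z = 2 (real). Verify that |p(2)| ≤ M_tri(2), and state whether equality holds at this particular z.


Coefficients: c_0 = 4, c_1 = 0, c_2 = 4, c_3 = -2, c_4 = -3. Radius r = 2.
Part (a). Triangle bound: M_tri(r) = Σ_k |c_k| r^k
  = |4|·2^0 + |0|·2^1 + |4|·2^2 + |-2|·2^3 + |-3|·2^4
  = 4 + 0 + 16 + 16 + 48 = 84.
This bounds M(r) := max_{|z|=r} |p(z)| from above; equality holds iff all terms c_k z^k can be made to align in phase at a single z on |z|=r.
Part (b). At z = 2 (real, on the circle |z| = r):
  p(2) = (4)·2^0 + (0)·2^1 + (4)·2^2 + (-2)·2^3 + (-3)·2^4 = -44.
  |p(2)| = 44.
Check: |p(2)| = 44 ≤ 84 = M_tri(2). ✓ Equality does not hold at z = 2 (the coefficients have mixed signs, so the terms do not all align in phase there).

M_tri(2) = 84; |p(2)| = 44; equality at z=2: no.


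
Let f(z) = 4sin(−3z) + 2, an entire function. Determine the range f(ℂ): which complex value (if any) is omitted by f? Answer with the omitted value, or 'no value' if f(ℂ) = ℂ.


Little Picard bounds the complement of f(ℂ) to at most one point.
sin is entire and surjective onto ℂ: for every w ∈ ℂ, sin(ζ) = w has a solution ζ ∈ ℂ (e.g., via the complex inverse arcsin). With ζ = −3z this gives z = ζ/(-3). Then 4·sin(−3z) takes every value in 4·ℂ = ℂ, and adding 2 is a bijection of ℂ. So f is surjective and omits no value. (Note: only on the real line is sin bounded by [−1, 1].)

Omitted value: no value.


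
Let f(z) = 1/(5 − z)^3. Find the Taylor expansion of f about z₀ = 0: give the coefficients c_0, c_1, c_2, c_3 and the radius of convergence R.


Let w = z − z₀, so z = z₀ + w.
Then 5 − z = 5 − (z₀ + w) = (5 − z₀) − w = 5 − w.
f(z) = 1/(5 − w)^3 = (1/(5)^3) · (1 − w/(5))^{−3}.
By the binomial series (1−u)^{−3} = Σ_{n≥0} C(n+2, 2) u^n for |u|<1, with u = w/(5):
  c_n = C(n+2, 2) / (5)^(n+3).
  c_0 = 1/(5)^3 = 1/125.
  c_1 = 3/(5)^4 = 3/625.
  c_2 = 6/(5)^5 = 6/3125.
  c_3 = 10/(5)^6 = 2/3125.
The series is valid for |w/d| < 1, i.e. |z − z₀| < |d|.
Radius of convergence: R = |5 − z₀| = |5| = 5 (distance from z₀ to the singularity z = 5).

c_0 = 1/125, c_1 = 3/625, c_2 = 6/3125, c_3 = 2/3125; R = 5.


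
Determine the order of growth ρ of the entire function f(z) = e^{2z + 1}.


|e^{2z + 1}| = e^{Re(2·z) + 1} ≤ e^{2|z|^1 + 1} = e^{2r^1 + 1} on |z| = r, so ρ ≤ 1. Choosing z on |z|=r so that 2·z is real positive (always possible by picking arg z appropriately) gives |f(z)| = e^{2r^1 + 1}, matching the bound. The additive constant 1 does not affect log log M(r) ~ 1·log r. Hence ρ = 1.
Therefore ρ = 1.

Order ρ = 1.


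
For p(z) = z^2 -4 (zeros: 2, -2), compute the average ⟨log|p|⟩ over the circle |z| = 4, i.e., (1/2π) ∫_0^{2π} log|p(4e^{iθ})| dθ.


Zeros: -2, 2; r = 4.
Inside |z| < r: -2, 2. Outside (|z| ≥ r): ∅.
p(0) = -4, so log|p(0)| = log(4) = 1.3863.
Apply Jensen: I(r) = log|p(0)| + Σ_k log(r/|z_k|), summed over zeros inside |z| < r.
  log(r/|z_k|) for z_k = 2: log(4/2) = 0.6931
  log(r/|z_k|) for z_k = -2: log(4/2) = 0.6931
Sum over inside zeros: 1.3863.
I(r) = log|p(0)| + (inside sum) = 1.3863 + 1.3863 = 2.7726.
Closed form (all zeros inside, monic): I(r) = n·log(r) = 2·log(4) = 2.7726. ✓

I(r) ≈ 2.7726.


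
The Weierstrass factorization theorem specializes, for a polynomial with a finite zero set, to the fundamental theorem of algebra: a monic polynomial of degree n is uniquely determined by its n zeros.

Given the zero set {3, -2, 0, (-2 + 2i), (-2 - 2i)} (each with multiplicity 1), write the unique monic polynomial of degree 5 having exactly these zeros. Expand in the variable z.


The polynomial is p(z) = ∏_{α ∈ S} (z − α), where S = {3, -2, 0, (-2 + 2i), (-2 - 2i)}.
Expanding the product yields: p(z) = z^5 + 3·z^4 -2·z^3 -32·z^2 -48·z.
Note conjugate pairs combine to real quadratics: (z − (-2+2i))(z − (-2−2i)) = z² + 4z + 8.
The resulting polynomial has degree 5 and real coefficients as required.

p(z) = z^5 + 3·z^4 -2·z^3 -32·z^2 -48·z.


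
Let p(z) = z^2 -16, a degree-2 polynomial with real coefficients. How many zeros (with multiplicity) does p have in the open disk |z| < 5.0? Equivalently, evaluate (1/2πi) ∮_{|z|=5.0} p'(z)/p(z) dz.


The zeros of p are: -4, 4.
Their magnitudes are: 4, 4.
Zeros with |z| < R = 5.0: -4, 4.
Count = 2.
By the argument principle, (1/2πi) ∮_{|z|=R} p'(z)/p(z) dz equals exactly this count.

Number of zeros inside |z| < 5.0: 2.


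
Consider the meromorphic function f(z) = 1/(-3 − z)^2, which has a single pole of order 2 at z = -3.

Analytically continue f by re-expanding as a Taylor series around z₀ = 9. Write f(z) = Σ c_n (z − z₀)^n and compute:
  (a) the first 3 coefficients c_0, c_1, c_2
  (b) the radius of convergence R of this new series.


Let w = z − z₀, so z = z₀ + w.
Then -3 − z = -3 − (z₀ + w) = (-3 − z₀) − w = -12 − w.
f(z) = 1/(-12 − w)^2 = (1/(-12)^2) · (1 − w/(-12))^{−2}.
By the binomial series (1−u)^{−2} = Σ_{n≥0} C(n+1, 1) u^n for |u|<1, with u = w/(-12):
  c_n = C(n+1, 1) / (-12)^(n+2).
  c_0 = 1/(-12)^2 = 1/144.
  c_1 = 2/(-12)^3 = -1/864.
  c_2 = 3/(-12)^4 = 1/6912.
The series is valid for |w/d| < 1, i.e. |z − z₀| < |d|.
Radius of convergence: R = |-3 − z₀| = |-12| = 12 (distance from z₀ to the singularity z = -3).

c_0 = 1/144, c_1 = -1/864, c_2 = 1/6912; R = 12.


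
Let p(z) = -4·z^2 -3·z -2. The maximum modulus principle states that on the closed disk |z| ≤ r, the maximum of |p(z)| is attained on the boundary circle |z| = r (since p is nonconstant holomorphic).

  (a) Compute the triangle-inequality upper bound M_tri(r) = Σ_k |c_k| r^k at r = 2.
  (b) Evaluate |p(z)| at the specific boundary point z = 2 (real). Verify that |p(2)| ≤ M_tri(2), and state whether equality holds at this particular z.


Coefficients: c_0 = -2, c_1 = -3, c_2 = -4. Radius r = 2.
Part (a). Triangle bound: M_tri(r) = Σ_k |c_k| r^k
  = |-2|·2^0 + |-3|·2^1 + |-4|·2^2
  = 2 + 6 + 16 = 24.
This bounds M(r) := max_{|z|=r} |p(z)| from above; equality holds iff all terms c_k z^k can be made to align in phase at a single z on |z|=r.
Part (b). At z = 2 (real, on the circle |z| = r):
  p(2) = (-2)·2^0 + (-3)·2^1 + (-4)·2^2 = -24.
  |p(2)| = 24.
Since all nonzero coefficients share the same sign, |p(2)| = 24 = M_tri(2); the triangle bound is attained at z = 2, so in fact M(r) = 24.

M_tri(2) = 24; |p(2)| = 24; equality at z=2: yes.


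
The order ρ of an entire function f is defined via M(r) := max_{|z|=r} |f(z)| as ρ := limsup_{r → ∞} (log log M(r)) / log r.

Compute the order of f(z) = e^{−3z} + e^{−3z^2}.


Each summand is entire of order 1 and 2 respectively (as in the single-exponential case). The order of a sum is at most the max of the orders, so ρ ≤ 2. For the lower bound: on |z|=r choose arg z so that -3z^2 is real positive; then |e^{-3z^2}| = e^{3r^2} while |e^{-3z}| ≤ e^{3r^1} = o(e^{3r^2}). So |f| ≥ e^{3r^2}(1 − o(1)) and ρ ≥ 2. Hence ρ = max(1, 2) = 2.
Therefore ρ = 2.

Order ρ = 2.


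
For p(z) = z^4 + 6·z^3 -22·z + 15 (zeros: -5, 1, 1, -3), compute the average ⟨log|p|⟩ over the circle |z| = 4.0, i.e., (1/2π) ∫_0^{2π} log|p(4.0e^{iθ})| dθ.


Zeros: -5, -3, 1, 1; r = 4.0.
Inside |z| < r: -3, 1, 1. Outside (|z| ≥ r): -5.
p(0) = 15, so log|p(0)| = log(15) = 2.7081.
Apply Jensen: I(r) = log|p(0)| + Σ_k log(r/|z_k|), summed over zeros inside |z| < r.
  log(r/|z_k|) for z_k = 1: log(4.0/1) = 1.3863
  log(r/|z_k|) for z_k = 1: log(4.0/1) = 1.3863
  log(r/|z_k|) for z_k = -3: log(4.0/3) = 0.2877
  Outside zeros (-5) contribute nothing to the Jensen sum.
Sum over inside zeros: 3.0603.
I(r) = log|p(0)| + (inside sum) = 2.7081 + 3.0603 = 5.7683.
Note: since some zeros are outside |z| ≤ r, the simplified n·log(r) form does NOT apply — only the inside zeros contribute.

I(r) ≈ 5.7683.


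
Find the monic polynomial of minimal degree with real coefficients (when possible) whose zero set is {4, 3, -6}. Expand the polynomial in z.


The polynomial is p(z) = ∏_{α ∈ S} (z − α), where S = {4, 3, -6}.
Expanding the product yields: p(z) = z^3 -z^2 -30·z + 72.
The resulting polynomial has degree 3 and real coefficients as required.

p(z) = z^3 -z^2 -30·z + 72.


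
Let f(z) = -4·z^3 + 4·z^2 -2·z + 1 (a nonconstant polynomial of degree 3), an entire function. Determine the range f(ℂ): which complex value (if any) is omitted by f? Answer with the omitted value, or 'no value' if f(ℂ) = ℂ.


Little Picard bounds the complement of f(ℂ) to at most one point.
For every w ∈ ℂ, the equation p(z) − w = 0 is a nonconstant polynomial in z and hence has at least one root by the fundamental theorem of algebra. So p is surjective onto ℂ, omitting no value.

Omitted value: no value.


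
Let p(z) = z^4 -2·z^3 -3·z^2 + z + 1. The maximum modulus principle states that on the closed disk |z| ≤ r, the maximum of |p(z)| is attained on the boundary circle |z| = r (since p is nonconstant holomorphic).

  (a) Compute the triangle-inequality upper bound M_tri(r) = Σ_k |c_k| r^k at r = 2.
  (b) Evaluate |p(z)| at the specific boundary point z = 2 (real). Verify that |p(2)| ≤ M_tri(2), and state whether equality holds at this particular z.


Coefficients: c_0 = 1, c_1 = 1, c_2 = -3, c_3 = -2, c_4 = 1. Radius r = 2.
Part (a). Triangle bound: M_tri(r) = Σ_k |c_k| r^k
  = |1|·2^0 + |1|·2^1 + |-3|·2^2 + |-2|·2^3 + |1|·2^4
  = 1 + 2 + 12 + 16 + 16 = 47.
This bounds M(r) := max_{|z|=r} |p(z)| from above; equality holds iff all terms c_k z^k can be made to align in phase at a single z on |z|=r.
Part (b). At z = 2 (real, on the circle |z| = r):
  p(2) = (1)·2^0 + (1)·2^1 + (-3)·2^2 + (-2)·2^3 + (1)·2^4 = -9.
  |p(2)| = 9.
Check: |p(2)| = 9 ≤ 47 = M_tri(2). ✓ Equality does not hold at z = 2 (the coefficients have mixed signs, so the terms do not all align in phase there).

M_tri(2) = 47; |p(2)| = 9; equality at z=2: no.


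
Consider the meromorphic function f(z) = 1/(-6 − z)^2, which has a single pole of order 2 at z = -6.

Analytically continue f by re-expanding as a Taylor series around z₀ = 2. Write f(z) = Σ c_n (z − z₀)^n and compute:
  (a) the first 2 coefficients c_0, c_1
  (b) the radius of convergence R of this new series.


Let w = z − z₀, so z = z₀ + w.
Then -6 − z = -6 − (z₀ + w) = (-6 − z₀) − w = -8 − w.
f(z) = 1/(-8 − w)^2 = (1/(-8)^2) · (1 − w/(-8))^{−2}.
By the binomial series (1−u)^{−2} = Σ_{n≥0} C(n+1, 1) u^n for |u|<1, with u = w/(-8):
  c_n = C(n+1, 1) / (-8)^(n+2).
  c_0 = 1/(-8)^2 = 1/64.
  c_1 = 2/(-8)^3 = -1/256.
The series is valid for |w/d| < 1, i.e. |z − z₀| < |d|.
Radius of convergence: R = |-6 − z₀| = |-8| = 8 (distance from z₀ to the singularity z = -6).

c_0 = 1/64, c_1 = -1/256; R = 8.


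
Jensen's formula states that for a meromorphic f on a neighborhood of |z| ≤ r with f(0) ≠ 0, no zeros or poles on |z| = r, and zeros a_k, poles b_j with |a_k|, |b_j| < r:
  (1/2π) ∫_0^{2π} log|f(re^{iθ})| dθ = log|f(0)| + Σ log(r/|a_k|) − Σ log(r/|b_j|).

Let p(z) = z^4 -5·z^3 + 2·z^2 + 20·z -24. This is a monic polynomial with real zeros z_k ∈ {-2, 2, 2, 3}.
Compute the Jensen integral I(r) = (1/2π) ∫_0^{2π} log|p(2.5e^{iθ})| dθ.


Zeros: -2, 2, 2, 3; r = 2.5.
Inside |z| < r: -2, 2, 2. Outside (|z| ≥ r): 3.
p(0) = -24, so log|p(0)| = log(24) = 3.1781.
Apply Jensen: I(r) = log|p(0)| + Σ_k log(r/|z_k|), summed over zeros inside |z| < r.
  log(r/|z_k|) for z_k = -2: log(2.5/2) = 0.2231
  log(r/|z_k|) for z_k = 2: log(2.5/2) = 0.2231
  log(r/|z_k|) for z_k = 2: log(2.5/2) = 0.2231
  Outside zeros (3) contribute nothing to the Jensen sum.
Sum over inside zeros: 0.6694.
I(r) = log|p(0)| + (inside sum) = 3.1781 + 0.6694 = 3.8475.
Note: since some zeros are outside |z| ≤ r, the simplified n·log(r) form does NOT apply — only the inside zeros contribute.

I(r) ≈ 3.8475.


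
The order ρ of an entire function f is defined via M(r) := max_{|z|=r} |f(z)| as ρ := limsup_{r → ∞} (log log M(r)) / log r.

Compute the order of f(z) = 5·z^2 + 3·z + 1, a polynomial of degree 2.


|f(z)| ≤ Σ|c_k|·r^k = O(r^2) as r → ∞. Polynomial growth is O(e^{r^ε}) for every ε > 0 (since r^2/e^{r^ε} → 0), so ρ ≤ ε for all ε > 0, i.e. ρ = 0. Every nonconstant polynomial has order 0.
Therefore ρ = 0.

Order ρ = 0.


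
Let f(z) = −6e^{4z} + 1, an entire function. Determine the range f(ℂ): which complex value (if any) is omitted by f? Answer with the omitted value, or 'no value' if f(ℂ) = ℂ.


Little Picard bounds the complement of f(ℂ) to at most one point.
e^{4z} is never zero on ℂ, so -6·e^{4z} takes every value in ℂ ∖ {0}. Adding 1 shifts the range to ℂ ∖ {1}. Thus f omits exactly the value 1.

Omitted value: 1.


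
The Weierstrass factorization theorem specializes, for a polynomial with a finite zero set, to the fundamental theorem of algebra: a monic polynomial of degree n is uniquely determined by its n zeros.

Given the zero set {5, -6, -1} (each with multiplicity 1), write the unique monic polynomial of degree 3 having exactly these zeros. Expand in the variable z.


The polynomial is p(z) = ∏_{α ∈ S} (z − α), where S = {5, -6, -1}.
Expanding the product yields: p(z) = z^3 + 2·z^2 -29·z -30.
The resulting polynomial has degree 3 and real coefficients as required.

p(z) = z^3 + 2·z^2 -29·z -30.


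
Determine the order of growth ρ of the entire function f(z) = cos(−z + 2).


cos(w) is a linear combination of e^{iw} and e^{−iw} (or e^w, e^{−w} in the hyperbolic case), so |cos(w)| ≤ e^{|w|}. With w = −z + 2, |w| ≤ 1|z| + 2 = 1r + 2 on |z| = r, giving M(r) ≤ e^{1r + 2}, so ρ ≤ 1. On a suitable ray (z = it for sin/cos; z = t for sinh/cosh, t real → ∞), |cos(−z + 2)| grows like e^{1|t|}/2, so ρ ≥ 1. Hence ρ = 1.
Therefore ρ = 1.

Order ρ = 1.


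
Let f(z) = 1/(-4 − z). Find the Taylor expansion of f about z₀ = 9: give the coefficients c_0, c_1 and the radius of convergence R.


Let w = z − z₀, so z = z₀ + w.
Then -4 − z = -4 − (z₀ + w) = (-4 − z₀) − w = -13 − w.
f(z) = 1/(-13 − w) = (1/(-13)) · 1/(1 − w/(-13)) = Σ_{n≥0} w^n / (-13)^(n+1).
So c_n = 1/(-13)^(n+1):
  c_0 = 1/(-13)^1 = -1/13.
  c_1 = 1/(-13)^2 = 1/169.
The series is valid for |w/d| < 1, i.e. |z − z₀| < |d|.
Radius of convergence: R = |-4 − z₀| = |-13| = 13 (distance from z₀ to the singularity z = -4).

c_0 = -1/13, c_1 = 1/169; R = 13.


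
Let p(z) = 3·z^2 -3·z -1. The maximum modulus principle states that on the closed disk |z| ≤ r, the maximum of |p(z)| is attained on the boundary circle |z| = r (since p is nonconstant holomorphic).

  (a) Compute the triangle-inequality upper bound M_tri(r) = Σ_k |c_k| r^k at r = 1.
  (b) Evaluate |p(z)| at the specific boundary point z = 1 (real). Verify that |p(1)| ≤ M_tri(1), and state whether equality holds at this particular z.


Coefficients: c_0 = -1, c_1 = -3, c_2 = 3. Radius r = 1.
Part (a). Triangle bound: M_tri(r) = Σ_k |c_k| r^k
  = |-1|·1^0 + |-3|·1^1 + |3|·1^2
  = 1 + 3 + 3 = 7.
This bounds M(r) := max_{|z|=r} |p(z)| from above; equality holds iff all terms c_k z^k can be made to align in phase at a single z on |z|=r.
Part (b). At z = 1 (real, on the circle |z| = r):
  p(1) = (-1)·1^0 + (-3)·1^1 + (3)·1^2 = -1.
  |p(1)| = 1.
Check: |p(1)| = 1 ≤ 7 = M_tri(1). ✓ Equality does not hold at z = 1 (the coefficients have mixed signs, so the terms do not all align in phase there).

M_tri(1) = 7; |p(1)| = 1; equality at z=1: no.


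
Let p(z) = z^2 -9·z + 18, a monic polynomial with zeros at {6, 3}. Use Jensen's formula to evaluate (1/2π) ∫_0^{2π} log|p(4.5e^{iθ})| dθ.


Zeros: 3, 6; r = 4.5.
Inside |z| < r: 3. Outside (|z| ≥ r): 6.
p(0) = 18, so log|p(0)| = log(18) = 2.8904.
Apply Jensen: I(r) = log|p(0)| + Σ_k log(r/|z_k|), summed over zeros inside |z| < r.
  log(r/|z_k|) for z_k = 3: log(4.5/3) = 0.4055
  Outside zeros (6) contribute nothing to the Jensen sum.
Sum over inside zeros: 0.4055.
I(r) = log|p(0)| + (inside sum) = 2.8904 + 0.4055 = 3.2958.
Note: since some zeros are outside |z| ≤ r, the simplified n·log(r) form does NOT apply — only the inside zeros contribute.

I(r) ≈ 3.2958.


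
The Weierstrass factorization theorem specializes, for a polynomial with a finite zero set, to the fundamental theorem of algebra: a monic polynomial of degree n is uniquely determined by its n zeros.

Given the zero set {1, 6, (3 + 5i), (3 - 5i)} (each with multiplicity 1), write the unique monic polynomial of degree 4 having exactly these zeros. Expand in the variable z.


The polynomial is p(z) = ∏_{α ∈ S} (z − α), where S = {1, 6, (3 + 5i), (3 - 5i)}.
Expanding the product yields: p(z) = z^4 -13·z^3 + 82·z^2 -274·z + 204.
Note conjugate pairs combine to real quadratics: (z − (3+5i))(z − (3−5i)) = z² − 6z + 34.
The resulting polynomial has degree 4 and real coefficients as required.

p(z) = z^4 -13·z^3 + 82·z^2 -274·z + 204.


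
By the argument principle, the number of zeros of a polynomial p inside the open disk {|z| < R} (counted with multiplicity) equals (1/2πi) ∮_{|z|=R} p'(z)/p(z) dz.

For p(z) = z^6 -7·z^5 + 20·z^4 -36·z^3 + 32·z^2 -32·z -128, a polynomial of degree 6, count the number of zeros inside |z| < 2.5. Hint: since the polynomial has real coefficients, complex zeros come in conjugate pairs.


The zeros of p are: 4, (2 + 2i), (2 - 2i), (0 + 2i), (0 - 2i), -1.
Their magnitudes are: 4, 2.828, 2.828, 2, 2, 1.
Zeros with |z| < R = 2.5: (0 + 2i), (0 - 2i), -1.
Count = 3.
By the argument principle, (1/2πi) ∮_{|z|=R} p'(z)/p(z) dz equals exactly this count.

Number of zeros inside |z| < 2.5: 3.


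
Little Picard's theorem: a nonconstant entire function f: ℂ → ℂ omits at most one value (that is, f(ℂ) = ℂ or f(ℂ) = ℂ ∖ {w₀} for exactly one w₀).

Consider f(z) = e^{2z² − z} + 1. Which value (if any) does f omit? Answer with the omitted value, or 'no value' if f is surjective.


Little Picard bounds the complement of f(ℂ) to at most one point.
The exponent g(z) = 2z² − z is a nonconstant polynomial, hence surjective onto ℂ. So e^{g(z)} takes every value in {e^w : w ∈ ℂ} = ℂ ∖ {0}. Adding 1 shifts the range to ℂ ∖ {1}. f omits exactly 1.

Omitted value: 1.


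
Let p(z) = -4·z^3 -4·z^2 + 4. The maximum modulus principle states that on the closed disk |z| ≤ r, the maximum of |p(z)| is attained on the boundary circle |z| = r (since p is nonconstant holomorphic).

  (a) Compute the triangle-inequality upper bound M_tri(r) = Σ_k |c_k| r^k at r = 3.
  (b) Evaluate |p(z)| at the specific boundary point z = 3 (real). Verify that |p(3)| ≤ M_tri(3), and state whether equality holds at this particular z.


Coefficients: c_0 = 4, c_1 = 0, c_2 = -4, c_3 = -4. Radius r = 3.
Part (a). Triangle bound: M_tri(r) = Σ_k |c_k| r^k
  = |4|·3^0 + |0|·3^1 + |-4|·3^2 + |-4|·3^3
  = 4 + 0 + 36 + 108 = 148.
This bounds M(r) := max_{|z|=r} |p(z)| from above; equality holds iff all terms c_k z^k can be made to align in phase at a single z on |z|=r.
Part (b). At z = 3 (real, on the circle |z| = r):
  p(3) = (4)·3^0 + (0)·3^1 + (-4)·3^2 + (-4)·3^3 = -140.
  |p(3)| = 140.
Check: |p(3)| = 140 ≤ 148 = M_tri(3). ✓ Equality does not hold at z = 3 (the coefficients have mixed signs, so the terms do not all align in phase there).

M_tri(3) = 148; |p(3)| = 140; equality at z=3: no.


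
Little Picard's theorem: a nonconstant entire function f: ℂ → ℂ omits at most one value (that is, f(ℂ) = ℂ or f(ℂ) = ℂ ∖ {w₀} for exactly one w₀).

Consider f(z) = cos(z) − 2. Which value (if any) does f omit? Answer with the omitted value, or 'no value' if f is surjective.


Little Picard bounds the complement of f(ℂ) to at most one point.
cos is entire and surjective onto ℂ: for every w ∈ ℂ, cos(ζ) = w has a solution ζ ∈ ℂ (e.g., via the complex inverse arccos). With ζ = z this gives z = ζ/(1). Then 1·cos(z) takes every value in 1·ℂ = ℂ, and adding -2 is a bijection of ℂ. So f is surjective and omits no value. (Note: only on the real line is cos bounded by [−1, 1].)

Omitted value: no value.


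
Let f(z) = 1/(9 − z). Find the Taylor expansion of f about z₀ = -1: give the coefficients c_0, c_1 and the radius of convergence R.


Let w = z − z₀, so z = z₀ + w.
Then 9 − z = 9 − (z₀ + w) = (9 − z₀) − w = 10 − w.
f(z) = 1/(10 − w) = (1/(10)) · 1/(1 − w/(10)) = Σ_{n≥0} w^n / (10)^(n+1).
So c_n = 1/(10)^(n+1):
  c_0 = 1/(10)^1 = 1/10.
  c_1 = 1/(10)^2 = 1/100.
The series is valid for |w/d| < 1, i.e. |z − z₀| < |d|.
Radius of convergence: R = |9 − z₀| = |10| = 10 (distance from z₀ to the singularity z = 9).

c_0 = 1/10, c_1 = 1/100; R = 10.


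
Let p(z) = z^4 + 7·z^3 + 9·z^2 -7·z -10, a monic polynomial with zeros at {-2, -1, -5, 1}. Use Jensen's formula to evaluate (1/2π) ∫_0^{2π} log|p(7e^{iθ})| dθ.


Zeros: -5, -2, -1, 1; r = 7.
Inside |z| < r: -5, -2, -1, 1. Outside (|z| ≥ r): ∅.
p(0) = -10, so log|p(0)| = log(10) = 2.3026.
Apply Jensen: I(r) = log|p(0)| + Σ_k log(r/|z_k|), summed over zeros inside |z| < r.
  log(r/|z_k|) for z_k = -2: log(7/2) = 1.2528
  log(r/|z_k|) for z_k = -1: log(7/1) = 1.9459
  log(r/|z_k|) for z_k = -5: log(7/5) = 0.3365
  log(r/|z_k|) for z_k = 1: log(7/1) = 1.9459
Sum over inside zeros: 5.4811.
I(r) = log|p(0)| + (inside sum) = 2.3026 + 5.4811 = 7.7836.
Closed form (all zeros inside, monic): I(r) = n·log(r) = 4·log(7) = 7.7836. ✓

I(r) ≈ 7.7836.


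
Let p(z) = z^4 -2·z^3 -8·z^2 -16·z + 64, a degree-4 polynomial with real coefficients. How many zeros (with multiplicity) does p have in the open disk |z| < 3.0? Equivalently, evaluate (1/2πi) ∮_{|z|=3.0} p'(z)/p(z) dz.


The zeros of p are: (-2 + 2i), (-2 - 2i), 4, 2.
Their magnitudes are: 2.828, 2.828, 4, 2.
Zeros with |z| < R = 3.0: (-2 + 2i), (-2 - 2i), 2.
Count = 3.
By the argument principle, (1/2πi) ∮_{|z|=R} p'(z)/p(z) dz equals exactly this count.

Number of zeros inside |z| < 3.0: 3.


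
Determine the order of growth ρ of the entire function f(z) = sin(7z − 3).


sin(w) is a linear combination of e^{iw} and e^{−iw} (or e^w, e^{−w} in the hyperbolic case), so |sin(w)| ≤ e^{|w|}. With w = 7z − 3, |w| ≤ 7|z| + 3 = 7r + 3 on |z| = r, giving M(r) ≤ e^{7r + 3}, so ρ ≤ 1. On a suitable ray (z = it for sin/cos; z = t for sinh/cosh, t real → ∞), |sin(7z − 3)| grows like e^{7|t|}/2, so ρ ≥ 1. Hence ρ = 1.
Therefore ρ = 1.

Order ρ = 1.


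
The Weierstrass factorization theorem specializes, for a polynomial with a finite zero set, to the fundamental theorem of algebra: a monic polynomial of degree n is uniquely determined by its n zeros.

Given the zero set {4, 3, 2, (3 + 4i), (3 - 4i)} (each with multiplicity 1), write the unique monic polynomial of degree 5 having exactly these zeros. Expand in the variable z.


The polynomial is p(z) = ∏_{α ∈ S} (z − α), where S = {4, 3, 2, (3 + 4i), (3 - 4i)}.
Expanding the product yields: p(z) = z^5 -15·z^4 + 105·z^3 -405·z^2 + 794·z -600.
Note conjugate pairs combine to real quadratics: (z − (3+4i))(z − (3−4i)) = z² − 6z + 25.
The resulting polynomial has degree 5 and real coefficients as required.

p(z) = z^5 -15·z^4 + 105·z^3 -405·z^2 + 794·z -600.


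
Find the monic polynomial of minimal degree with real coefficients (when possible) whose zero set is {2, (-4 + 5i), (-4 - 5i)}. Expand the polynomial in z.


The polynomial is p(z) = ∏_{α ∈ S} (z − α), where S = {2, (-4 + 5i), (-4 - 5i)}.
Expanding the product yields: p(z) = z^3 + 6·z^2 + 25·z -82.
Note conjugate pairs combine to real quadratics: (z − (-4+5i))(z − (-4−5i)) = z² + 8z + 41.
The resulting polynomial has degree 3 and real coefficients as required.

p(z) = z^3 + 6·z^2 + 25·z -82.


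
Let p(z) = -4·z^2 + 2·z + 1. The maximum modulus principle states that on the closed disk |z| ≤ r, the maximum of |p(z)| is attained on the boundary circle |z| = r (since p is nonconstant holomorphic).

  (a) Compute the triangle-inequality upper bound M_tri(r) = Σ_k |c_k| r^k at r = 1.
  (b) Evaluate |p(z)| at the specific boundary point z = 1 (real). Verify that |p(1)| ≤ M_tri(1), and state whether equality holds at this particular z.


Coefficients: c_0 = 1, c_1 = 2, c_2 = -4. Radius r = 1.
Part (a). Triangle bound: M_tri(r) = Σ_k |c_k| r^k
  = |1|·1^0 + |2|·1^1 + |-4|·1^2
  = 1 + 2 + 4 = 7.
This bounds M(r) := max_{|z|=r} |p(z)| from above; equality holds iff all terms c_k z^k can be made to align in phase at a single z on |z|=r.
Part (b). At z = 1 (real, on the circle |z| = r):
  p(1) = (1)·1^0 + (2)·1^1 + (-4)·1^2 = -1.
  |p(1)| = 1.
Check: |p(1)| = 1 ≤ 7 = M_tri(1). ✓ Equality does not hold at z = 1 (the coefficients have mixed signs, so the terms do not all align in phase there).

M_tri(1) = 7; |p(1)| = 1; equality at z=1: no.


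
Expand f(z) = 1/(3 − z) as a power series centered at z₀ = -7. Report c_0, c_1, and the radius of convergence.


Let w = z − z₀, so z = z₀ + w.
Then 3 − z = 3 − (z₀ + w) = (3 − z₀) − w = 10 − w.
f(z) = 1/(10 − w) = (1/(10)) · 1/(1 − w/(10)) = Σ_{n≥0} w^n / (10)^(n+1).
So c_n = 1/(10)^(n+1):
  c_0 = 1/(10)^1 = 1/10.
  c_1 = 1/(10)^2 = 1/100.
The series is valid for |w/d| < 1, i.e. |z − z₀| < |d|.
Radius of convergence: R = |3 − z₀| = |10| = 10 (distance from z₀ to the singularity z = 3).

c_0 = 1/10, c_1 = 1/100; R = 10.


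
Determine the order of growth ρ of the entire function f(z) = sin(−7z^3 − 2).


Write sin(w) = (e^{iw} ± e^{−iw})/(2 or 2i), so |sin(w)| ≤ e^{|w|}. With w = −7z^3 − 2, |w| ≤ 7r^3 + 2 on |z|=r, giving M(r) ≤ e^{7r^3 + 2} and ρ ≤ 3. For the lower bound, choose z on |z|=r with -7z^3 purely imaginary of modulus 7r^3; then |sin(−7z^3 − 2)| grows like e^{7r^3}/2, so ρ ≥ 3. Hence ρ = 3.
Therefore ρ = 3.

Order ρ = 3.


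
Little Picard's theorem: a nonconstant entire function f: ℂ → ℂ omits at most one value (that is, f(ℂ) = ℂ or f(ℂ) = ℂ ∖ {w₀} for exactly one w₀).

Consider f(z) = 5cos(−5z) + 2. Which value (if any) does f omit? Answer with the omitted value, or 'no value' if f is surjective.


Little Picard bounds the complement of f(ℂ) to at most one point.
cos is entire and surjective onto ℂ: for every w ∈ ℂ, cos(ζ) = w has a solution ζ ∈ ℂ (e.g., via the complex inverse arccos). With ζ = −5z this gives z = ζ/(-5). Then 5·cos(−5z) takes every value in 5·ℂ = ℂ, and adding 2 is a bijection of ℂ. So f is surjective and omits no value. (Note: only on the real line is cos bounded by [−1, 1].)

Omitted value: no value.


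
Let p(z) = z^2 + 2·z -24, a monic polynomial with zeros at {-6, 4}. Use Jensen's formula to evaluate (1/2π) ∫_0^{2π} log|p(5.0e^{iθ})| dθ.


Zeros: -6, 4; r = 5.0.
Inside |z| < r: 4. Outside (|z| ≥ r): -6.
p(0) = -24, so log|p(0)| = log(24) = 3.1781.
Apply Jensen: I(r) = log|p(0)| + Σ_k log(r/|z_k|), summed over zeros inside |z| < r.
  log(r/|z_k|) for z_k = 4: log(5.0/4) = 0.2231
  Outside zeros (-6) contribute nothing to the Jensen sum.
Sum over inside zeros: 0.2231.
I(r) = log|p(0)| + (inside sum) = 3.1781 + 0.2231 = 3.4012.
Note: since some zeros are outside |z| ≤ r, the simplified n·log(r) form does NOT apply — only the inside zeros contribute.

I(r) ≈ 3.4012.


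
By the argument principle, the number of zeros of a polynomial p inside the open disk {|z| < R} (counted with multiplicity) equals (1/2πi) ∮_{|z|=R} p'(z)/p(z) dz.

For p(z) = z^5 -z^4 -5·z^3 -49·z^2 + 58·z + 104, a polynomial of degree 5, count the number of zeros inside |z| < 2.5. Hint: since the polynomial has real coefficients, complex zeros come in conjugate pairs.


The zeros of p are: (-2 + 3i), (-2 - 3i), 4, -1, 2.
Their magnitudes are: 3.606, 3.606, 4, 1, 2.
Zeros with |z| < R = 2.5: -1, 2.
Count = 2.
By the argument principle, (1/2πi) ∮_{|z|=R} p'(z)/p(z) dz equals exactly this count.

Number of zeros inside |z| < 2.5: 2.


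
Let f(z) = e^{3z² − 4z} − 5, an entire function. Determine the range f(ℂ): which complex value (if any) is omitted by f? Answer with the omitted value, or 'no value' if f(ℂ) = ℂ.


Little Picard bounds the complement of f(ℂ) to at most one point.
The exponent g(z) = 3z² − 4z is a nonconstant polynomial, hence surjective onto ℂ. So e^{g(z)} takes every value in {e^w : w ∈ ℂ} = ℂ ∖ {0}. Adding -5 shifts the range to ℂ ∖ {-5}. f omits exactly -5.

Omitted value: -5.


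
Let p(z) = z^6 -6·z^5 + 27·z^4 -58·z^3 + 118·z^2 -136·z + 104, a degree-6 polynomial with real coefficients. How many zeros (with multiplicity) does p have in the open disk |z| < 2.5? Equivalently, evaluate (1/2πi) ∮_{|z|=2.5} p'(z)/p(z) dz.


The zeros of p are: (0 + 2i), (0 - 2i), (1 + 1i), (1 - 1i), (2 + 3i), (2 - 3i).
Their magnitudes are: 2, 2, 1.414, 1.414, 3.606, 3.606.
Zeros with |z| < R = 2.5: (0 + 2i), (0 - 2i), (1 + 1i), (1 - 1i).
Count = 4.
By the argument principle, (1/2πi) ∮_{|z|=R} p'(z)/p(z) dz equals exactly this count.

Number of zeros inside |z| < 2.5: 4.


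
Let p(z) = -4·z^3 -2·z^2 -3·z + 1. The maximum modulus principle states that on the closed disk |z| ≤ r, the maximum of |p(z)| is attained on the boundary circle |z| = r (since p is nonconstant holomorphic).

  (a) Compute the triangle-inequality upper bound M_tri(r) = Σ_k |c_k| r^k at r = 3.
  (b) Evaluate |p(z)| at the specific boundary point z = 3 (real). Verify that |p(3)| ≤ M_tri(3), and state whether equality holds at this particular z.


Coefficients: c_0 = 1, c_1 = -3, c_2 = -2, c_3 = -4. Radius r = 3.
Part (a). Triangle bound: M_tri(r) = Σ_k |c_k| r^k
  = |1|·3^0 + |-3|·3^1 + |-2|·3^2 + |-4|·3^3
  = 1 + 9 + 18 + 108 = 136.
This bounds M(r) := max_{|z|=r} |p(z)| from above; equality holds iff all terms c_k z^k can be made to align in phase at a single z on |z|=r.
Part (b). At z = 3 (real, on the circle |z| = r):
  p(3) = (1)·3^0 + (-3)·3^1 + (-2)·3^2 + (-4)·3^3 = -134.
  |p(3)| = 134.
Check: |p(3)| = 134 ≤ 136 = M_tri(3). ✓ Equality does not hold at z = 3 (the coefficients have mixed signs, so the terms do not all align in phase there).

M_tri(3) = 136; |p(3)| = 134; equality at z=3: no.


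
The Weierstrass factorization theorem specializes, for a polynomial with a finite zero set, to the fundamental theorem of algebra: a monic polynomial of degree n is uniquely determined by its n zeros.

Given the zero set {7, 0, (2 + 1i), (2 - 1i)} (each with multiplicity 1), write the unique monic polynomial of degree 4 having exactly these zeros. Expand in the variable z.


The polynomial is p(z) = ∏_{α ∈ S} (z − α), where S = {7, 0, (2 + 1i), (2 - 1i)}.
Expanding the product yields: p(z) = z^4 -11·z^3 + 33·z^2 -35·z.
Note conjugate pairs combine to real quadratics: (z − (2+1i))(z − (2−1i)) = z² − 4z + 5.
The resulting polynomial has degree 4 and real coefficients as required.

p(z) = z^4 -11·z^3 + 33·z^2 -35·z.


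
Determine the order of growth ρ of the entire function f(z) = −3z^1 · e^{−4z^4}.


M(r) = max_{|z|=r} |-3|·|z|^1·|e^{−4z^4}| = 3·r^1 · e^{4r^4} (the factors attain their maxima compatibly on |z|=r). Then log M(r) = log 3 + 1·log r + 4r^4, dominated by the last term, so log log M(r) ~ 4·log r. The polynomial factor -3z^1 contributes only a log r term and does not affect the order. ρ = 4.
Therefore ρ = 4.

Order ρ = 4.


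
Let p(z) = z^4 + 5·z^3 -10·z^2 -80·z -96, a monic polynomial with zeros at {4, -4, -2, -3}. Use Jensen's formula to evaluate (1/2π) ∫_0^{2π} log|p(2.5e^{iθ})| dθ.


Zeros: -4, -3, -2, 4; r = 2.5.
Inside |z| < r: -2. Outside (|z| ≥ r): -4, -3, 4.
p(0) = -96, so log|p(0)| = log(96) = 4.5643.
Apply Jensen: I(r) = log|p(0)| + Σ_k log(r/|z_k|), summed over zeros inside |z| < r.
  log(r/|z_k|) for z_k = -2: log(2.5/2) = 0.2231
  Outside zeros (-4, -3, 4) contribute nothing to the Jensen sum.
Sum over inside zeros: 0.2231.
I(r) = log|p(0)| + (inside sum) = 4.5643 + 0.2231 = 4.7875.
Note: since some zeros are outside |z| ≤ r, the simplified n·log(r) form does NOT apply — only the inside zeros contribute.

I(r) ≈ 4.7875.


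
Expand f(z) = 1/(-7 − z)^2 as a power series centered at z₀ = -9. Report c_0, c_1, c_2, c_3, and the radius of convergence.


Let w = z − z₀, so z = z₀ + w.
Then -7 − z = -7 − (z₀ + w) = (-7 − z₀) − w = 2 − w.
f(z) = 1/(2 − w)^2 = (1/(2)^2) · (1 − w/(2))^{−2}.
By the binomial series (1−u)^{−2} = Σ_{n≥0} C(n+1, 1) u^n for |u|<1, with u = w/(2):
  c_n = C(n+1, 1) / (2)^(n+2).
  c_0 = 1/(2)^2 = 1/4.
  c_1 = 2/(2)^3 = 1/4.
  c_2 = 3/(2)^4 = 3/16.
  c_3 = 4/(2)^5 = 1/8.
The series is valid for |w/d| < 1, i.e. |z − z₀| < |d|.
Radius of convergence: R = |-7 − z₀| = |2| = 2 (distance from z₀ to the singularity z = -7).

c_0 = 1/4, c_1 = 1/4, c_2 = 3/16, c_3 = 1/8; R = 2.


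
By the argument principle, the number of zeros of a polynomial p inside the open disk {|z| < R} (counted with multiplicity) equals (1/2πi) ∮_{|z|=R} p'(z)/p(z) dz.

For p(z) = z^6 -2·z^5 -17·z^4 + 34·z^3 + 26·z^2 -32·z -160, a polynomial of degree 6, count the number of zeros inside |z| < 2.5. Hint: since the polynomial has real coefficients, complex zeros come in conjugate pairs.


The zeros of p are: -4, 4, (2 + 1i), (2 - 1i), (-1 + 1i), (-1 - 1i).
Their magnitudes are: 4, 4, 2.236, 2.236, 1.414, 1.414.
Zeros with |z| < R = 2.5: (2 + 1i), (2 - 1i), (-1 + 1i), (-1 - 1i).
Count = 4.
By the argument principle, (1/2πi) ∮_{|z|=R} p'(z)/p(z) dz equals exactly this count.

Number of zeros inside |z| < 2.5: 4.
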